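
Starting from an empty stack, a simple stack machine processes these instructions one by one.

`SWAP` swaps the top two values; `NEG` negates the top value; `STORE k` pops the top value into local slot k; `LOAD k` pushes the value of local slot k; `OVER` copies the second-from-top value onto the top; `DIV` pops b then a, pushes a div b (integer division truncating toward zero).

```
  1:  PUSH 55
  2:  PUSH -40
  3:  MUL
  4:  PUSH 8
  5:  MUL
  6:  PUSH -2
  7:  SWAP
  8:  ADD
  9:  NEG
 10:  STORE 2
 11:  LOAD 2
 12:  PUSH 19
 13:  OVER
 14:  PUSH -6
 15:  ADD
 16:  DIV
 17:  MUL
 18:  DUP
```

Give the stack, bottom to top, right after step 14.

[17602, 19, 17602, -6]

PUSH 55  -> 55
PUSH -40 -> 55 -40
MUL      -> -2200
PUSH 8   -> -2200 8
MUL      -> -17600
PUSH -2  -> -17600 -2
SWAP     -> -2 -17600
ADD      -> -17602
NEG      -> 17602
STORE 2  -> (empty)
LOAD 2   -> 17602
PUSH 19  -> 17602 19
OVER     -> 17602 19 17602
PUSH -6  -> 17602 19 17602 -6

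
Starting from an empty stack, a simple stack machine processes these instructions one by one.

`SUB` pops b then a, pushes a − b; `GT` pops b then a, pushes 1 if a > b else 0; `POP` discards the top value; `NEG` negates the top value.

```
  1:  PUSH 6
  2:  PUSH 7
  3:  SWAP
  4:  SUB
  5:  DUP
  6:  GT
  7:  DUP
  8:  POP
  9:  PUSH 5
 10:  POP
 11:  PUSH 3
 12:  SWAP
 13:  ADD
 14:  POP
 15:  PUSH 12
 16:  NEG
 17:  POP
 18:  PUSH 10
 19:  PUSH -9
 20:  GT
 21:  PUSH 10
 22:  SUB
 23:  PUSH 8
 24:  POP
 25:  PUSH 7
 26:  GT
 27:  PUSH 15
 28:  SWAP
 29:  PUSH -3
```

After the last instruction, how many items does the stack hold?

3

PUSH 6  : 6
PUSH 7  : 6 7
SWAP    : 7 6
SUB     : 1
DUP     : 1 1
GT      : 0
DUP     : 0 0
POP     : 0
PUSH 5  : 0 5
POP     : 0
PUSH 3  : 0 3
SWAP    : 3 0
ADD     : 3
POP     : (empty)
PUSH 12 : 12
NEG     : -12
POP     : (empty)
PUSH 10 : 10
PUSH -9 : 10 -9
GT      : 1
PUSH 10 : 1 10
SUB     : -9
PUSH 8  : -9 8
POP     : -9
PUSH 7  : -9 7
GT      : 0
PUSH 15 : 0 15
SWAP    : 15 0
PUSH -3 : 15 0 -3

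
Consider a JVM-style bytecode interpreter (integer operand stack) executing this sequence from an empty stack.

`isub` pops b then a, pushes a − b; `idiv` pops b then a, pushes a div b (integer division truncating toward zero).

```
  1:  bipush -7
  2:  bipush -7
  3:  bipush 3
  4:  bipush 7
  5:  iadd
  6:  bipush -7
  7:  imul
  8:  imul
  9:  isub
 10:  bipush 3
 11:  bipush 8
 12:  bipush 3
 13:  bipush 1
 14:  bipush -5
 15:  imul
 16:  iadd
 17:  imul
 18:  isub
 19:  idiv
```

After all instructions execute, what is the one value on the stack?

-26

bipush -7 -> -7
bipush -7 -> -7 -7
bipush 3  -> -7 -7 3
bipush 7  -> -7 -7 3 7
iadd      -> -7 -7 10
bipush -7 -> -7 -7 10 -7
imul      -> -7 -7 -70
imul      -> -7 490
isub      -> -497
bipush 3  -> -497 3
bipush 8  -> -497 3 8
bipush 3  -> -497 3 8 3
bipush 1  -> -497 3 8 3 1
bipush -5 -> -497 3 8 3 1 -5
imul      -> -497 3 8 3 -5
iadd      -> -497 3 8 -2
imul      -> -497 3 -16
isub      -> -497 19
idiv      -> -26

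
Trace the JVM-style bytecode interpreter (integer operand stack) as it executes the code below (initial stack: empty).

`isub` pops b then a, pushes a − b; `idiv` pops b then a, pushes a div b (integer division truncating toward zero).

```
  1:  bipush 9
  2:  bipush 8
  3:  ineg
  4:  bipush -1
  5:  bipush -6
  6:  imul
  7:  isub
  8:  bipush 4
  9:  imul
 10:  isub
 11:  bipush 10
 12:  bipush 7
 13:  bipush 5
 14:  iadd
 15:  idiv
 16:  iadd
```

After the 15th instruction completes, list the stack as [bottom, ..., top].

bipush 9   9
bipush 8   9 8
ineg       9 -8
bipush -1  9 -8 -1
bipush -6  9 -8 -1 -6
imul       9 -8 6
isub       9 -14
bipush 4   9 -14 4
imul       9 -56
isub       65
bipush 10  65 10
bipush 7   65 10 7
bipush 5   65 10 7 5
iadd       65 10 12
idiv       65 0

[65, 0]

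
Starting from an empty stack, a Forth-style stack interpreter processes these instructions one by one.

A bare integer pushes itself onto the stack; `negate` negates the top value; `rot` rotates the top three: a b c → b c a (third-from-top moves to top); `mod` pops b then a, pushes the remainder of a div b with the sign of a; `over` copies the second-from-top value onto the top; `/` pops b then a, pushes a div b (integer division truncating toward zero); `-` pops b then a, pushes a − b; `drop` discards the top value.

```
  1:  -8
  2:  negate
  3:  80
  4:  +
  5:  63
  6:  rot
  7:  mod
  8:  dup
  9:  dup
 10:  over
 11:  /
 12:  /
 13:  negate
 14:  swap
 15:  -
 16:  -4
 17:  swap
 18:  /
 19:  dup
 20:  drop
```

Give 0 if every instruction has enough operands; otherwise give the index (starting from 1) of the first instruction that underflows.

6

-8     → [-8]
negate → [8]
80     → [8, 80]
+      → [88]
63     → [88, 63]
rot  — needs 3 operands, stack has 2 → underflow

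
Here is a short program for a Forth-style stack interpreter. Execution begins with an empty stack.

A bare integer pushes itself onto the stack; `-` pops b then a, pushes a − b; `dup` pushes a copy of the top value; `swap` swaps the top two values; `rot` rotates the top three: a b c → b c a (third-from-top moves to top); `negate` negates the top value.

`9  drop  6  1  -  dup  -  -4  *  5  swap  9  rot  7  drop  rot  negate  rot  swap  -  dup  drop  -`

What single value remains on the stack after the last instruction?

-4

9      → 9
drop   → (empty)
6      → 6
1      → 6 1
-      → 5
dup    → 5 5
-      → 0
-4     → 0 -4
*      → 0
5      → 0 5
swap   → 5 0
9      → 5 0 9
rot    → 0 9 5
7      → 0 9 5 7
drop   → 0 9 5
rot    → 9 5 0
negate → 9 5 0
rot    → 5 0 9
swap   → 5 9 0
-      → 5 9
dup    → 5 9 9
drop   → 5 9
-      → -4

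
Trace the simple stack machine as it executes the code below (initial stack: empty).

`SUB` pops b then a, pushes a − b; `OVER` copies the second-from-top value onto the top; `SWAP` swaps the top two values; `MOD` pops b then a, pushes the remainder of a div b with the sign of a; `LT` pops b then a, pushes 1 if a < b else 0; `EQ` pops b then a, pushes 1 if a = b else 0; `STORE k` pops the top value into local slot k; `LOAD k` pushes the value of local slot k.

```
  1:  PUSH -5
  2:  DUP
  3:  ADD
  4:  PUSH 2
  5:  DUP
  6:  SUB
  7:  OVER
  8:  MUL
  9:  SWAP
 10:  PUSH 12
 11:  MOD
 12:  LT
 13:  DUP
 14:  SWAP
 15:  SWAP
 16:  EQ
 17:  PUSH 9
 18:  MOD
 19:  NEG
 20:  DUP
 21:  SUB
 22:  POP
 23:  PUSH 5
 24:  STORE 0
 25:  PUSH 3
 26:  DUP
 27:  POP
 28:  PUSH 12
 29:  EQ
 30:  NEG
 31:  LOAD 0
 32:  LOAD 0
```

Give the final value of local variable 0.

5

PUSH -5  [-5]
DUP      [-5, -5]
ADD      [-10]
PUSH 2   [-10, 2]
DUP      [-10, 2, 2]
SUB      [-10, 0]
OVER     [-10, 0, -10]
MUL      [-10, 0]
SWAP     [0, -10]
PUSH 12  [0, -10, 12]
MOD      [0, -10]
LT       [0]
DUP      [0, 0]
SWAP     [0, 0]
SWAP     [0, 0]
EQ       [1]
PUSH 9   [1, 9]
MOD      [1]
NEG      [-1]
DUP      [-1, -1]
SUB      [0]
POP      []
PUSH 5   [5]
STORE 0  []
PUSH 3   [3]
DUP      [3, 3]
POP      [3]
PUSH 12  [3, 12]
EQ       [0]
NEG      [0]
LOAD 0   [0, 5]
LOAD 0   [0, 5, 5]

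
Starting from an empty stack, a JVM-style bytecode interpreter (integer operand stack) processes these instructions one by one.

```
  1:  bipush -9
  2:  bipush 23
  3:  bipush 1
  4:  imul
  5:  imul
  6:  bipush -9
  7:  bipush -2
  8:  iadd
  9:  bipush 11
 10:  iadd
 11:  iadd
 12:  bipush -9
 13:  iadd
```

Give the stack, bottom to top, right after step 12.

[-207, -9]

bipush -9 -> -9
bipush 23 -> -9 23
bipush 1  -> -9 23 1
imul      -> -9 23
imul      -> -207
bipush -9 -> -207 -9
bipush -2 -> -207 -9 -2
iadd      -> -207 -11
bipush 11 -> -207 -11 11
iadd      -> -207 0
iadd      -> -207
bipush -9 -> -207 -9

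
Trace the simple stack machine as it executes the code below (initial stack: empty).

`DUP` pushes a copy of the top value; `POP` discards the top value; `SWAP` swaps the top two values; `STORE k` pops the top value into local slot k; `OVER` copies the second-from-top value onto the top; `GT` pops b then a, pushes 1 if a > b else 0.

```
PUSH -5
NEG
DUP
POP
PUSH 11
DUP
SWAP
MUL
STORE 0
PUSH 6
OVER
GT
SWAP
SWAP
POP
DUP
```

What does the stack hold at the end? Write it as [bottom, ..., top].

PUSH -5 -> [-5]
NEG     -> [5]
DUP     -> [5, 5]
POP     -> [5]
PUSH 11 -> [5, 11]
DUP     -> [5, 11, 11]
SWAP    -> [5, 11, 11]
MUL     -> [5, 121]
STORE 0 -> [5]
PUSH 6  -> [5, 6]
OVER    -> [5, 6, 5]
GT      -> [5, 1]
SWAP    -> [1, 5]
SWAP    -> [5, 1]
POP     -> [5]
DUP     -> [5, 5]

[5, 5]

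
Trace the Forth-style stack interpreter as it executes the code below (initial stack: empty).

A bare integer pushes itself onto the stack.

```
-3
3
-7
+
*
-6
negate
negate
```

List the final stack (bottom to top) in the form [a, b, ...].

-3     : [-3]
3      : [-3, 3]
-7     : [-3, 3, -7]
+      : [-3, -4]
*      : [12]
-6     : [12, -6]
negate : [12, 6]
negate : [12, -6]

[12, -6]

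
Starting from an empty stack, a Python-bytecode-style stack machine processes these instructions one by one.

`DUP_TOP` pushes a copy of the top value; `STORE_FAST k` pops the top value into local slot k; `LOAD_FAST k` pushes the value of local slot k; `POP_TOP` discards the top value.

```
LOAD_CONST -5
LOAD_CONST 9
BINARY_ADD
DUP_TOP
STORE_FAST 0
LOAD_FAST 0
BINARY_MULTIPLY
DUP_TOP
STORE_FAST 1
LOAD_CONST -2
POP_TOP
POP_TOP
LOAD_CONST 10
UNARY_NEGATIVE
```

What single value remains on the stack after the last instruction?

-10

LOAD_CONST -5   → -5
LOAD_CONST 9    → -5 9
BINARY_ADD      → 4
DUP_TOP         → 4 4
STORE_FAST 0    → 4
LOAD_FAST 0     → 4 4
BINARY_MULTIPLY → 16
DUP_TOP         → 16 16
STORE_FAST 1    → 16
LOAD_CONST -2   → 16 -2
POP_TOP         → 16
POP_TOP         → (empty)
LOAD_CONST 10   → 10
UNARY_NEGATIVE  → -10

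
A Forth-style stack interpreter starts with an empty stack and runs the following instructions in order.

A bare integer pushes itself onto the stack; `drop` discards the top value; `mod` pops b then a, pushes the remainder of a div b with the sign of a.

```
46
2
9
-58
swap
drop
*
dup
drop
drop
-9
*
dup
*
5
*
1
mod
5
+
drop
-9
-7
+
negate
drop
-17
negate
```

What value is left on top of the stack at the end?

17

46     → [46]
2      → [46, 2]
9      → [46, 2, 9]
-58    → [46, 2, 9, -58]
swap   → [46, 2, -58, 9]
drop   → [46, 2, -58]
*      → [46, -116]
dup    → [46, -116, -116]
drop   → [46, -116]
drop   → [46]
-9     → [46, -9]
*      → [-414]
dup    → [-414, -414]
*      → [171396]
5      → [171396, 5]
*      → [856980]
1      → [856980, 1]
mod    → [0]
5      → [0, 5]
+      → [5]
drop   → []
-9     → [-9]
-7     → [-9, -7]
+      → [-16]
negate → [16]
drop   → []
-17    → [-17]
negate → [17]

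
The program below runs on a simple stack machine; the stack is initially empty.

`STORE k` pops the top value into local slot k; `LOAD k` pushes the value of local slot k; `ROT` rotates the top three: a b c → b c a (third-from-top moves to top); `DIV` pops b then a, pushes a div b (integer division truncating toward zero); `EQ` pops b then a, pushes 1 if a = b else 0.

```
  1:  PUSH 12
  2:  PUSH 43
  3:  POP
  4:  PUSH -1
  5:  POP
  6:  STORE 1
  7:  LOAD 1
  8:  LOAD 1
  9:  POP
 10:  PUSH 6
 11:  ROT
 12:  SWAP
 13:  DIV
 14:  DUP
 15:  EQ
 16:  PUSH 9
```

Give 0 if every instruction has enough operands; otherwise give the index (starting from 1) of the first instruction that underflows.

11

PUSH 12 → [12]
PUSH 43 → [12, 43]
POP     → [12]
PUSH -1 → [12, -1]
POP     → [12]
STORE 1 → []
LOAD 1  → [12]
LOAD 1  → [12, 12]
POP     → [12]
PUSH 6  → [12, 6]
ROT  — needs 3 operands, stack has 2 → underflow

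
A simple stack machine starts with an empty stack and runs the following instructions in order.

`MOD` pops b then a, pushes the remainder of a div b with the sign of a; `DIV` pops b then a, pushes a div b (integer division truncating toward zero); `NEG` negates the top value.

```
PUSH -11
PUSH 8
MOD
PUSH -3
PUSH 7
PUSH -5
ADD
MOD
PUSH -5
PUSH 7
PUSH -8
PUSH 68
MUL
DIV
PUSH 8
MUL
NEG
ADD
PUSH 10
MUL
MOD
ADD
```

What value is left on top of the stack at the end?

-4

PUSH -11 : -11
PUSH 8   : -11 8
MOD      : -3
PUSH -3  : -3 -3
PUSH 7   : -3 -3 7
PUSH -5  : -3 -3 7 -5
ADD      : -3 -3 2
MOD      : -3 -1
PUSH -5  : -3 -1 -5
PUSH 7   : -3 -1 -5 7
PUSH -8  : -3 -1 -5 7 -8
PUSH 68  : -3 -1 -5 7 -8 68
MUL      : -3 -1 -5 7 -544
DIV      : -3 -1 -5 0
PUSH 8   : -3 -1 -5 0 8
MUL      : -3 -1 -5 0
NEG      : -3 -1 -5 0
ADD      : -3 -1 -5
PUSH 10  : -3 -1 -5 10
MUL      : -3 -1 -50
MOD      : -3 -1
ADD      : -4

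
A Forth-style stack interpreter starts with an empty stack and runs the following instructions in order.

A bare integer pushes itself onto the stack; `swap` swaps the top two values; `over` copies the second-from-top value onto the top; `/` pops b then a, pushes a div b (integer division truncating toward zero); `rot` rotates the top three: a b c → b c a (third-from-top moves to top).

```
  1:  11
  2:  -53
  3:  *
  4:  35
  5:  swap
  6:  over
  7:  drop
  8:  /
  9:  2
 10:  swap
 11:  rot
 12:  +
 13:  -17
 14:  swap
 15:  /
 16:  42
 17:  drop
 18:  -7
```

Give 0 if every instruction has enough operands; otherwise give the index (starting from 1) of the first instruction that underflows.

11

11   : [11]
-53  : [11, -53]
*    : [-583]
35   : [-583, 35]
swap : [35, -583]
over : [35, -583, 35]
drop : [35, -583]
/    : [0]
2    : [0, 2]
swap : [2, 0]
rot  — needs 3 operands, stack has 2 → underflow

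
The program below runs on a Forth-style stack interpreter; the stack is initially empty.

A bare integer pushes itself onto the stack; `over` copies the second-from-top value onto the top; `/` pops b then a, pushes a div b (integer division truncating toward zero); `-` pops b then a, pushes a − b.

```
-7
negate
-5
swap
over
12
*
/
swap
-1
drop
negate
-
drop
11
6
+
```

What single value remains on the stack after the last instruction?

17

-7     -> [-7]
negate -> [7]
-5     -> [7, -5]
swap   -> [-5, 7]
over   -> [-5, 7, -5]
12     -> [-5, 7, -5, 12]
*      -> [-5, 7, -60]
/      -> [-5, 0]
swap   -> [0, -5]
-1     -> [0, -5, -1]
drop   -> [0, -5]
negate -> [0, 5]
-      -> [-5]
drop   -> []
11     -> [11]
6      -> [11, 6]
+      -> [17]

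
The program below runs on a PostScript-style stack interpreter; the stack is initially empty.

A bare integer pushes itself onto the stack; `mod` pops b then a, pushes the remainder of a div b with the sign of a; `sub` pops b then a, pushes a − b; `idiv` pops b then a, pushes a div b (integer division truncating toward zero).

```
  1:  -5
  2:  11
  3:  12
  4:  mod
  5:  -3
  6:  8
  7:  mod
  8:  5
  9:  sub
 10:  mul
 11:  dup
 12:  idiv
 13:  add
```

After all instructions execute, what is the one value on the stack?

-5    [-5]
11    [-5, 11]
12    [-5, 11, 12]
mod   [-5, 11]
-3    [-5, 11, -3]
8     [-5, 11, -3, 8]
mod   [-5, 11, -3]
5     [-5, 11, -3, 5]
sub   [-5, 11, -8]
mul   [-5, -88]
dup   [-5, -88, -88]
idiv  [-5, 1]
add   [-4]

-4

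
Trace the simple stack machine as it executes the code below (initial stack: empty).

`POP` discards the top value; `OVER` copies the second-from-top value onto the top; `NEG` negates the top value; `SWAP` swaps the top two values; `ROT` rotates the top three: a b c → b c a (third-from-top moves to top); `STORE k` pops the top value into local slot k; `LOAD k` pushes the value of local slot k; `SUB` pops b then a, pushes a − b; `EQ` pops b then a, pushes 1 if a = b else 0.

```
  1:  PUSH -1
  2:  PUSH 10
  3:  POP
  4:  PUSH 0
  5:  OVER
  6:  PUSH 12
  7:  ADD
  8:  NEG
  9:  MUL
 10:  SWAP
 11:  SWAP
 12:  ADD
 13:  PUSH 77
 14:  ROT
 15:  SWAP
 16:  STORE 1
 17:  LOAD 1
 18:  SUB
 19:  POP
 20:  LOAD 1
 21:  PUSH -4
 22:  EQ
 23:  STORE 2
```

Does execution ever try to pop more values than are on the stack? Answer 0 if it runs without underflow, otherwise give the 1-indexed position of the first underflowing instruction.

PUSH -1 → -1
PUSH 10 → -1 10
POP     → -1
PUSH 0  → -1 0
OVER    → -1 0 -1
PUSH 12 → -1 0 -1 12
ADD     → -1 0 11
NEG     → -1 0 -11
MUL     → -1 0
SWAP    → 0 -1
SWAP    → -1 0
ADD     → -1
PUSH 77 → -1 77
ROT  — needs 3 operands, stack has 2 → underflow

14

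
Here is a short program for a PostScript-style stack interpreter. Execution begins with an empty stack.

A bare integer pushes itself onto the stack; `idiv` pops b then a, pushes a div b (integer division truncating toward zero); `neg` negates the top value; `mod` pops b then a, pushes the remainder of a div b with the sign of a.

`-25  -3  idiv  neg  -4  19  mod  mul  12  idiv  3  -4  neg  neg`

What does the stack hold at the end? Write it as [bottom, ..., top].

[2, 3, -4]

-25   -25
-3    -25 -3
idiv  8
neg   -8
-4    -8 -4
19    -8 -4 19
mod   -8 -4
mul   32
12    32 12
idiv  2
3     2 3
-4    2 3 -4
neg   2 3 4
neg   2 3 -4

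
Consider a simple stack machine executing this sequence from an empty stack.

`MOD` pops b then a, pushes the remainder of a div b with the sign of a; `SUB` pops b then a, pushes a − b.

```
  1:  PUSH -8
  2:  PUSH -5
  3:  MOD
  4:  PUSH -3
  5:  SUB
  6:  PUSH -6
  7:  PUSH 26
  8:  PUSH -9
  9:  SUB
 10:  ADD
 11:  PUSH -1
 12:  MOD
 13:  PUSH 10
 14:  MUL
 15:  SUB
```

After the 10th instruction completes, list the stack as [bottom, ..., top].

[0, 29]

PUSH -8 : [-8]
PUSH -5 : [-8, -5]
MOD     : [-3]
PUSH -3 : [-3, -3]
SUB     : [0]
PUSH -6 : [0, -6]
PUSH 26 : [0, -6, 26]
PUSH -9 : [0, -6, 26, -9]
SUB     : [0, -6, 35]
ADD     : [0, 29]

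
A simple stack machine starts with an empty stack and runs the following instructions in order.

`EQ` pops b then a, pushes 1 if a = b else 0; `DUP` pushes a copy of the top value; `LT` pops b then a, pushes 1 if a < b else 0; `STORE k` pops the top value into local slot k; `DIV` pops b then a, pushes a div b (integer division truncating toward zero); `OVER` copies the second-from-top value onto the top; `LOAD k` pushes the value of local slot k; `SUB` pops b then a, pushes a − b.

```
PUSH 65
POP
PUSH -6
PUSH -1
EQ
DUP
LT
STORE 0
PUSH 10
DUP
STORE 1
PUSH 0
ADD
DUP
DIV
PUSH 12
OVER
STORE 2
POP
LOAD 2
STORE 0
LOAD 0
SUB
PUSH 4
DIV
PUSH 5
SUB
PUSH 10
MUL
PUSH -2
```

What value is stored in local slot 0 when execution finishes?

PUSH 65  65
POP      (empty)
PUSH -6  -6
PUSH -1  -6 -1
EQ       0
DUP      0 0
LT       0
STORE 0  (empty)
PUSH 10  10
DUP      10 10
STORE 1  10
PUSH 0   10 0
ADD      10
DUP      10 10
DIV      1
PUSH 12  1 12
OVER     1 12 1
STORE 2  1 12
POP      1
LOAD 2   1 1
STORE 0  1
LOAD 0   1 1
SUB      0
PUSH 4   0 4
DIV      0
PUSH 5   0 5
SUB      -5
PUSH 10  -5 10
MUL      -50
PUSH -2  -50 -2

1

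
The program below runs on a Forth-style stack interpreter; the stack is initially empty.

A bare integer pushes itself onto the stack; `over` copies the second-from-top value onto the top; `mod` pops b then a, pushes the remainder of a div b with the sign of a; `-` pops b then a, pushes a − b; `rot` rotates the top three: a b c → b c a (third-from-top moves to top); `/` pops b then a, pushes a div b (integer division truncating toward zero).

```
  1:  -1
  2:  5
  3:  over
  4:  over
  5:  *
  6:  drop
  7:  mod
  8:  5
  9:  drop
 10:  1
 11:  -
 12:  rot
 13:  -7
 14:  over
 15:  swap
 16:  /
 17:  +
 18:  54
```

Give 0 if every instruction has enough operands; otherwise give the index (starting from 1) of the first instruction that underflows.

-1    [-1]
5     [-1, 5]
over  [-1, 5, -1]
over  [-1, 5, -1, 5]
*     [-1, 5, -5]
drop  [-1, 5]
mod   [-1]
5     [-1, 5]
drop  [-1]
1     [-1, 1]
-     [-2]
rot  — needs 3 operands, stack has 1 → underflow

12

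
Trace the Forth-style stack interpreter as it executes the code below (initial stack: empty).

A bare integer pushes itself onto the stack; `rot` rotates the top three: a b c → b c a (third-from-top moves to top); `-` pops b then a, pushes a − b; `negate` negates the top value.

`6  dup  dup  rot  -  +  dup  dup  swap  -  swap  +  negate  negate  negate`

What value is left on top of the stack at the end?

-6

6      -> 6
dup    -> 6 6
dup    -> 6 6 6
rot    -> 6 6 6
-      -> 6 0
+      -> 6
dup    -> 6 6
dup    -> 6 6 6
swap   -> 6 6 6
-      -> 6 0
swap   -> 0 6
+      -> 6
negate -> -6
negate -> 6
negate -> -6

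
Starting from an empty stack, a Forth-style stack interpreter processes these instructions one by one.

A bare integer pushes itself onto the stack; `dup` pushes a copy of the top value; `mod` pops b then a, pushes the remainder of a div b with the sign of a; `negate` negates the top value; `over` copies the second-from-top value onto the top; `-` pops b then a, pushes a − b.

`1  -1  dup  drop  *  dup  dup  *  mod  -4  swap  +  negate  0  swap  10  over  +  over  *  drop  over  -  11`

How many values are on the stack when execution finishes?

3

1       [1]
-1      [1, -1]
dup     [1, -1, -1]
drop    [1, -1]
*       [-1]
dup     [-1, -1]
dup     [-1, -1, -1]
*       [-1, 1]
mod     [0]
-4      [0, -4]
swap    [-4, 0]
+       [-4]
negate  [4]
0       [4, 0]
swap    [0, 4]
10      [0, 4, 10]
over    [0, 4, 10, 4]
+       [0, 4, 14]
over    [0, 4, 14, 4]
*       [0, 4, 56]
drop    [0, 4]
over    [0, 4, 0]
-       [0, 4]
11      [0, 4, 11]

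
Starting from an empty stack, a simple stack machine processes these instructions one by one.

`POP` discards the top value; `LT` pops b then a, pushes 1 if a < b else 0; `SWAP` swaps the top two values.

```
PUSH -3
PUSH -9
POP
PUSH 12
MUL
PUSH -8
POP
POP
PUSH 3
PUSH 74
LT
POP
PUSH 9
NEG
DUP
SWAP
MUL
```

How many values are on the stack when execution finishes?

1

PUSH -3  [-3]
PUSH -9  [-3, -9]
POP      [-3]
PUSH 12  [-3, 12]
MUL      [-36]
PUSH -8  [-36, -8]
POP      [-36]
POP      []
PUSH 3   [3]
PUSH 74  [3, 74]
LT       [1]
POP      []
PUSH 9   [9]
NEG      [-9]
DUP      [-9, -9]
SWAP     [-9, -9]
MUL      [81]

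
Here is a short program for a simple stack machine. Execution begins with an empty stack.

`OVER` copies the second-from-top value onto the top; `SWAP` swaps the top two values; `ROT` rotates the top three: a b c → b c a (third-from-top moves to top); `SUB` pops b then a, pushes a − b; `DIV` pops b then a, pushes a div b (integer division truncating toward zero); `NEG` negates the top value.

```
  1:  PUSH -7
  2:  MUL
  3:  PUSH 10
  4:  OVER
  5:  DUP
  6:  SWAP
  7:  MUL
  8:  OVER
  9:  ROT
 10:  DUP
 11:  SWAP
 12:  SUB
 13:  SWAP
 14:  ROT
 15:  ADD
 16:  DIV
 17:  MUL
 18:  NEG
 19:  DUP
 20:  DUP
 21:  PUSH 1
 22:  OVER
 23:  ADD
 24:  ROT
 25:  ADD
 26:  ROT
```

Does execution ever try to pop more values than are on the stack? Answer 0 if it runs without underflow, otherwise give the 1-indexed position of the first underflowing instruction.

2

PUSH -7 → -7
MUL  — needs 2 operands, stack has 1 → underflow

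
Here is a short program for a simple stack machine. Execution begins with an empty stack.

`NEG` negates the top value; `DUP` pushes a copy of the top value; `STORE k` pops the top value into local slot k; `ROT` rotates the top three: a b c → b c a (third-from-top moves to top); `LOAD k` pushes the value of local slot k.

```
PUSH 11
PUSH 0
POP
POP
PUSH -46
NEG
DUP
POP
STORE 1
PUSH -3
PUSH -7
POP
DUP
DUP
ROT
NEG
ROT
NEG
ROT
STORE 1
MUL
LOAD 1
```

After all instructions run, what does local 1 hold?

PUSH 11   11
PUSH 0    11 0
POP       11
POP       (empty)
PUSH -46  -46
NEG       46
DUP       46 46
POP       46
STORE 1   (empty)
PUSH -3   -3
PUSH -7   -3 -7
POP       -3
DUP       -3 -3
DUP       -3 -3 -3
ROT       -3 -3 -3
NEG       -3 -3 3
ROT       -3 3 -3
NEG       -3 3 3
ROT       3 3 -3
STORE 1   3 3
MUL       9
LOAD 1    9 -3

-3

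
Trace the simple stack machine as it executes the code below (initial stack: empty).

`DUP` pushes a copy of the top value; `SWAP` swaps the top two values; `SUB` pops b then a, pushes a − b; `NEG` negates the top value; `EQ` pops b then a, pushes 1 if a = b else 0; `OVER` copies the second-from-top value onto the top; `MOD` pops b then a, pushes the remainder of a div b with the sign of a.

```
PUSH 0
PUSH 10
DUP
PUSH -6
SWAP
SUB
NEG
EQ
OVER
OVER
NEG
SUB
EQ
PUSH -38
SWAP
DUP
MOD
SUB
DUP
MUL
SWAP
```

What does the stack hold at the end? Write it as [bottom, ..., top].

PUSH 0   → [0]
PUSH 10  → [0, 10]
DUP      → [0, 10, 10]
PUSH -6  → [0, 10, 10, -6]
SWAP     → [0, 10, -6, 10]
SUB      → [0, 10, -16]
NEG      → [0, 10, 16]
EQ       → [0, 0]
OVER     → [0, 0, 0]
OVER     → [0, 0, 0, 0]
NEG      → [0, 0, 0, 0]
SUB      → [0, 0, 0]
EQ       → [0, 1]
PUSH -38 → [0, 1, -38]
SWAP     → [0, -38, 1]
DUP      → [0, -38, 1, 1]
MOD      → [0, -38, 0]
SUB      → [0, -38]
DUP      → [0, -38, -38]
MUL      → [0, 1444]
SWAP     → [1444, 0]

[1444, 0]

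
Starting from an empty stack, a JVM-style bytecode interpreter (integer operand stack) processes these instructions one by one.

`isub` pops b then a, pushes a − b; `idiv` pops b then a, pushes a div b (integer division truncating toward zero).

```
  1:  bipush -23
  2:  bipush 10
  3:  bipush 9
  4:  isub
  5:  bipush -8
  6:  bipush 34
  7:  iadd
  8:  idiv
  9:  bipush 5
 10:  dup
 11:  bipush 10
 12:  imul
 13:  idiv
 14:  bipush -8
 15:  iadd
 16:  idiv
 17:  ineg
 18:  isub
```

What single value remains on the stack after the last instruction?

bipush -23 → [-23]
bipush 10  → [-23, 10]
bipush 9   → [-23, 10, 9]
isub       → [-23, 1]
bipush -8  → [-23, 1, -8]
bipush 34  → [-23, 1, -8, 34]
iadd       → [-23, 1, 26]
idiv       → [-23, 0]
bipush 5   → [-23, 0, 5]
dup        → [-23, 0, 5, 5]
bipush 10  → [-23, 0, 5, 5, 10]
imul       → [-23, 0, 5, 50]
idiv       → [-23, 0, 0]
bipush -8  → [-23, 0, 0, -8]
iadd       → [-23, 0, -8]
idiv       → [-23, 0]
ineg       → [-23, 0]
isub       → [-23]

-23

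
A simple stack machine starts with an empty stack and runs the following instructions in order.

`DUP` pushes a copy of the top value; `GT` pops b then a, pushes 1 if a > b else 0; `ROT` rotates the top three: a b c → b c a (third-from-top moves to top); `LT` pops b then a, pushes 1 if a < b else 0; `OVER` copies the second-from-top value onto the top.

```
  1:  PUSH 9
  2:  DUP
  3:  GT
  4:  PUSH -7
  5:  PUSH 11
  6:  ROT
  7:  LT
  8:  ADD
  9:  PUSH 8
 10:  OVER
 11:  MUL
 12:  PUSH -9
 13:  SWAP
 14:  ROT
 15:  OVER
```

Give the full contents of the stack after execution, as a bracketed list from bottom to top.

PUSH 9   9
DUP      9 9
GT       0
PUSH -7  0 -7
PUSH 11  0 -7 11
ROT      -7 11 0
LT       -7 0
ADD      -7
PUSH 8   -7 8
OVER     -7 8 -7
MUL      -7 -56
PUSH -9  -7 -56 -9
SWAP     -7 -9 -56
ROT      -9 -56 -7
OVER     -9 -56 -7 -56

[-9, -56, -7, -56]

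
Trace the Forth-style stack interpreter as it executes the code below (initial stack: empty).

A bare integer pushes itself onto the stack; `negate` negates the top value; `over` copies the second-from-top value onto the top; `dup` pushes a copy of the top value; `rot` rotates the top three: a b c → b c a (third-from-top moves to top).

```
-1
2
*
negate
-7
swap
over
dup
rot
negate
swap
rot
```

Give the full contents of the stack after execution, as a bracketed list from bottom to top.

[-7, -2, -7, -7]

-1     -> [-1]
2      -> [-1, 2]
*      -> [-2]
negate -> [2]
-7     -> [2, -7]
swap   -> [-7, 2]
over   -> [-7, 2, -7]
dup    -> [-7, 2, -7, -7]
rot    -> [-7, -7, -7, 2]
negate -> [-7, -7, -7, -2]
swap   -> [-7, -7, -2, -7]
rot    -> [-7, -2, -7, -7]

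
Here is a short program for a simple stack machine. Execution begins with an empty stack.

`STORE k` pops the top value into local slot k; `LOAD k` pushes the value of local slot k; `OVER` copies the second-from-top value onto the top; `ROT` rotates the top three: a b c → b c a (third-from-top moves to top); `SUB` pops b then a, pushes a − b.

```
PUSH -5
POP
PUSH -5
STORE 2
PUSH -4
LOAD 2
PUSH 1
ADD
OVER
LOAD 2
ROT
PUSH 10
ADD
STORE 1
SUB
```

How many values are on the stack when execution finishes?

PUSH -5 → [-5]
POP     → []
PUSH -5 → [-5]
STORE 2 → []
PUSH -4 → [-4]
LOAD 2  → [-4, -5]
PUSH 1  → [-4, -5, 1]
ADD     → [-4, -4]
OVER    → [-4, -4, -4]
LOAD 2  → [-4, -4, -4, -5]
ROT     → [-4, -4, -5, -4]
PUSH 10 → [-4, -4, -5, -4, 10]
ADD     → [-4, -4, -5, 6]
STORE 1 → [-4, -4, -5]
SUB     → [-4, 1]

2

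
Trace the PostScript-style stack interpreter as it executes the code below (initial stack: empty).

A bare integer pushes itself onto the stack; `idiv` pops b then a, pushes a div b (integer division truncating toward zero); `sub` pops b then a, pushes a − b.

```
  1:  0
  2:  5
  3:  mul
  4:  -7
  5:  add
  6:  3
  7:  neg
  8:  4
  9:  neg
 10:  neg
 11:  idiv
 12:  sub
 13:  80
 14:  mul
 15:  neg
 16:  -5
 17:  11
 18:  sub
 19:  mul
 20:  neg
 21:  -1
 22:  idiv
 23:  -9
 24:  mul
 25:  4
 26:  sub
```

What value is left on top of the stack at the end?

0    → 0
5    → 0 5
mul  → 0
-7   → 0 -7
add  → -7
3    → -7 3
neg  → -7 -3
4    → -7 -3 4
neg  → -7 -3 -4
neg  → -7 -3 4
idiv → -7 0
sub  → -7
80   → -7 80
mul  → -560
neg  → 560
-5   → 560 -5
11   → 560 -5 11
sub  → 560 -16
mul  → -8960
neg  → 8960
-1   → 8960 -1
idiv → -8960
-9   → -8960 -9
mul  → 80640
4    → 80640 4
sub  → 80636

80636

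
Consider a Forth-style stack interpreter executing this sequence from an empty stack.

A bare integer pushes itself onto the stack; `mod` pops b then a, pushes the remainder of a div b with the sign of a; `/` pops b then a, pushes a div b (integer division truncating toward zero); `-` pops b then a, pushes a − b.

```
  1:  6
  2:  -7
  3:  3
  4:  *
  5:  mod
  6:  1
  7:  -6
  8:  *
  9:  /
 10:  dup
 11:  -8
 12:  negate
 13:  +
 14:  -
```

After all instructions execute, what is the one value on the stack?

-8

6      : [6]
-7     : [6, -7]
3      : [6, -7, 3]
*      : [6, -21]
mod    : [6]
1      : [6, 1]
-6     : [6, 1, -6]
*      : [6, -6]
/      : [-1]
dup    : [-1, -1]
-8     : [-1, -1, -8]
negate : [-1, -1, 8]
+      : [-1, 7]
-      : [-8]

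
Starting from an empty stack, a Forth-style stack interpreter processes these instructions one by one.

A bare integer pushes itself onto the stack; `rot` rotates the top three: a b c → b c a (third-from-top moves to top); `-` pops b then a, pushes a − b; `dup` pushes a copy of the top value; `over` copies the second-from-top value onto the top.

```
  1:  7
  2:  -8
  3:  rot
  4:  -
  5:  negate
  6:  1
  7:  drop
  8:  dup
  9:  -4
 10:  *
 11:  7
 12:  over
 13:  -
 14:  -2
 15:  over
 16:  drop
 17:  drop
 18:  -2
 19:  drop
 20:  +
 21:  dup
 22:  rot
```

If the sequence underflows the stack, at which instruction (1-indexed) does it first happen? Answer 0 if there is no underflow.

7  : 7
-8 : 7 -8
rot  — needs 3 operands, stack has 2 → underflow

3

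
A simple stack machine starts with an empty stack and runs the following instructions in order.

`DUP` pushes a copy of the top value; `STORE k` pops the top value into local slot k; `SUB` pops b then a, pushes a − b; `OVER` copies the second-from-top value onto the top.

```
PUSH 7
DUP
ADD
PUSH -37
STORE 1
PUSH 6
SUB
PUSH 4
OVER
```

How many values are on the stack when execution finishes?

PUSH 7   → [7]
DUP      → [7, 7]
ADD      → [14]
PUSH -37 → [14, -37]
STORE 1  → [14]
PUSH 6   → [14, 6]
SUB      → [8]
PUSH 4   → [8, 4]
OVER     → [8, 4, 8]

3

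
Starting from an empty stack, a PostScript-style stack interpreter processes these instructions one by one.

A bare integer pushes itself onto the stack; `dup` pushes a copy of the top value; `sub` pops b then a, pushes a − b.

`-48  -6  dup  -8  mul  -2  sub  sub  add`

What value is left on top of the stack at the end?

-104

-48  [-48]
-6   [-48, -6]
dup  [-48, -6, -6]
-8   [-48, -6, -6, -8]
mul  [-48, -6, 48]
-2   [-48, -6, 48, -2]
sub  [-48, -6, 50]
sub  [-48, -56]
add  [-104]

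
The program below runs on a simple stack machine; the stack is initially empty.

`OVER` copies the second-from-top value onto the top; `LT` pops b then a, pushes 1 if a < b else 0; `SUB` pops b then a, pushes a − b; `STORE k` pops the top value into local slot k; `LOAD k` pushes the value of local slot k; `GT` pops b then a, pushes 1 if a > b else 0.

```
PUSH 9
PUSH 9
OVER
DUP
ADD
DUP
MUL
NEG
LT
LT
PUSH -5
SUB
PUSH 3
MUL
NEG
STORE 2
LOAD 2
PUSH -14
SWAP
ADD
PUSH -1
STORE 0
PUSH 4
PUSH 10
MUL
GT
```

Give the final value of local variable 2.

PUSH 9   -> 9
PUSH 9   -> 9 9
OVER     -> 9 9 9
DUP      -> 9 9 9 9
ADD      -> 9 9 18
DUP      -> 9 9 18 18
MUL      -> 9 9 324
NEG      -> 9 9 -324
LT       -> 9 0
LT       -> 0
PUSH -5  -> 0 -5
SUB      -> 5
PUSH 3   -> 5 3
MUL      -> 15
NEG      -> -15
STORE 2  -> (empty)
LOAD 2   -> -15
PUSH -14 -> -15 -14
SWAP     -> -14 -15
ADD      -> -29
PUSH -1  -> -29 -1
STORE 0  -> -29
PUSH 4   -> -29 4
PUSH 10  -> -29 4 10
MUL      -> -29 40
GT       -> 0

-15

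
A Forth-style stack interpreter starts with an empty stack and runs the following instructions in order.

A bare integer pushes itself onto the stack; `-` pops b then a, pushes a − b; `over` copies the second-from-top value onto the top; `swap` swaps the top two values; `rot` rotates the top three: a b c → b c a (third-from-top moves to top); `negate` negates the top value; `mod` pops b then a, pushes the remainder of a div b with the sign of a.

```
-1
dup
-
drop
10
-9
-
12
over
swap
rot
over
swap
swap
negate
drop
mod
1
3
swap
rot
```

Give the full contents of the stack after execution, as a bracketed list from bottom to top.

-1     → -1
dup    → -1 -1
-      → 0
drop   → (empty)
10     → 10
-9     → 10 -9
-      → 19
12     → 19 12
over   → 19 12 19
swap   → 19 19 12
rot    → 19 12 19
over   → 19 12 19 12
swap   → 19 12 12 19
swap   → 19 12 19 12
negate → 19 12 19 -12
drop   → 19 12 19
mod    → 19 12
1      → 19 12 1
3      → 19 12 1 3
swap   → 19 12 3 1
rot    → 19 3 1 12

[19, 3, 1, 12]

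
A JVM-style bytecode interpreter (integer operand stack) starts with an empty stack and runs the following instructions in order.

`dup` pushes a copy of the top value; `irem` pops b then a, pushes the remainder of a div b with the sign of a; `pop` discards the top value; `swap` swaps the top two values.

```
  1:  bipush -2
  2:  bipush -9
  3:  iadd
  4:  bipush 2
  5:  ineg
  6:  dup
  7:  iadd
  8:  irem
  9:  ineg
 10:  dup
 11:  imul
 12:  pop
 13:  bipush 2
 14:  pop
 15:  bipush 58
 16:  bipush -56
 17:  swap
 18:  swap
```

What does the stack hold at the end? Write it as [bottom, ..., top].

bipush -2  : -2
bipush -9  : -2 -9
iadd       : -11
bipush 2   : -11 2
ineg       : -11 -2
dup        : -11 -2 -2
iadd       : -11 -4
irem       : -3
ineg       : 3
dup        : 3 3
imul       : 9
pop        : (empty)
bipush 2   : 2
pop        : (empty)
bipush 58  : 58
bipush -56 : 58 -56
swap       : -56 58
swap       : 58 -56

[58, -56]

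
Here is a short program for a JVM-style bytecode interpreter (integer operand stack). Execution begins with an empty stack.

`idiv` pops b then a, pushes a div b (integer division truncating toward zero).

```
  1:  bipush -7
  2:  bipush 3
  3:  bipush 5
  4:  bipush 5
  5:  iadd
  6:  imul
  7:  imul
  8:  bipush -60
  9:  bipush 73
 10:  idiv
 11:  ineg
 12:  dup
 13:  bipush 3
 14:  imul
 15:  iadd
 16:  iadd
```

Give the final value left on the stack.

-210

bipush -7  → [-7]
bipush 3   → [-7, 3]
bipush 5   → [-7, 3, 5]
bipush 5   → [-7, 3, 5, 5]
iadd       → [-7, 3, 10]
imul       → [-7, 30]
imul       → [-210]
bipush -60 → [-210, -60]
bipush 73  → [-210, -60, 73]
idiv       → [-210, 0]
ineg       → [-210, 0]
dup        → [-210, 0, 0]
bipush 3   → [-210, 0, 0, 3]
imul       → [-210, 0, 0]
iadd       → [-210, 0]
iadd       → [-210]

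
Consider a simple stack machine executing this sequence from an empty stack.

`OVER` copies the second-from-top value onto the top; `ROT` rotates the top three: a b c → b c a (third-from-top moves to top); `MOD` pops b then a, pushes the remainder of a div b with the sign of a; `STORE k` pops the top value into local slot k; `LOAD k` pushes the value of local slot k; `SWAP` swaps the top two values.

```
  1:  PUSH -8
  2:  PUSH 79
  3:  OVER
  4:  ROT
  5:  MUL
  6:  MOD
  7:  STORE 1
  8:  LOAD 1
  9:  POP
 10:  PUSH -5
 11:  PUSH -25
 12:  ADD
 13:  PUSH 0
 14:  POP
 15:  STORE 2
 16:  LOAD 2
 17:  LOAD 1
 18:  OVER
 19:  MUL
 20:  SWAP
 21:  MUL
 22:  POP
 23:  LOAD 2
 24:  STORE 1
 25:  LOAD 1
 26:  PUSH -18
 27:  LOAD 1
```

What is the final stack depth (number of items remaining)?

PUSH -8  → [-8]
PUSH 79  → [-8, 79]
OVER     → [-8, 79, -8]
ROT      → [79, -8, -8]
MUL      → [79, 64]
MOD      → [15]
STORE 1  → []
LOAD 1   → [15]
POP      → []
PUSH -5  → [-5]
PUSH -25 → [-5, -25]
ADD      → [-30]
PUSH 0   → [-30, 0]
POP      → [-30]
STORE 2  → []
LOAD 2   → [-30]
LOAD 1   → [-30, 15]
OVER     → [-30, 15, -30]
MUL      → [-30, -450]
SWAP     → [-450, -30]
MUL      → [13500]
POP      → []
LOAD 2   → [-30]
STORE 1  → []
LOAD 1   → [-30]
PUSH -18 → [-30, -18]
LOAD 1   → [-30, -18, -30]

3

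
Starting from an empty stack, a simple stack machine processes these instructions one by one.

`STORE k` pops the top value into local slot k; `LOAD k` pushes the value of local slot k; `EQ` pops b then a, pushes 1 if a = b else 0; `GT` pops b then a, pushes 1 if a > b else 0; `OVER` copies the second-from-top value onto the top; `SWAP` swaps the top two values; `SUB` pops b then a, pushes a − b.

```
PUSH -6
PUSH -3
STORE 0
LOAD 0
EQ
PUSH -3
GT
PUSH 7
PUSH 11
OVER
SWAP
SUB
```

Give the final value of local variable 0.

-3

PUSH -6  -6
PUSH -3  -6 -3
STORE 0  -6
LOAD 0   -6 -3
EQ       0
PUSH -3  0 -3
GT       1
PUSH 7   1 7
PUSH 11  1 7 11
OVER     1 7 11 7
SWAP     1 7 7 11
SUB      1 7 -4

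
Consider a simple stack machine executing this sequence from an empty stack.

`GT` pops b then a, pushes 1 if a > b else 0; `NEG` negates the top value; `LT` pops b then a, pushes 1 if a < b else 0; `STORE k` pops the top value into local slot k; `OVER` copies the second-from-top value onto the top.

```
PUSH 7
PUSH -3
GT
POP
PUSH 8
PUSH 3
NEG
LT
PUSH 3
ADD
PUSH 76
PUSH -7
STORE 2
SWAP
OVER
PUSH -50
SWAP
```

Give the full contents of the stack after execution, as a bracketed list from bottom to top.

[76, 3, -50, 76]

PUSH 7   → 7
PUSH -3  → 7 -3
GT       → 1
POP      → (empty)
PUSH 8   → 8
PUSH 3   → 8 3
NEG      → 8 -3
LT       → 0
PUSH 3   → 0 3
ADD      → 3
PUSH 76  → 3 76
PUSH -7  → 3 76 -7
STORE 2  → 3 76
SWAP     → 76 3
OVER     → 76 3 76
PUSH -50 → 76 3 76 -50
SWAP     → 76 3 -50 76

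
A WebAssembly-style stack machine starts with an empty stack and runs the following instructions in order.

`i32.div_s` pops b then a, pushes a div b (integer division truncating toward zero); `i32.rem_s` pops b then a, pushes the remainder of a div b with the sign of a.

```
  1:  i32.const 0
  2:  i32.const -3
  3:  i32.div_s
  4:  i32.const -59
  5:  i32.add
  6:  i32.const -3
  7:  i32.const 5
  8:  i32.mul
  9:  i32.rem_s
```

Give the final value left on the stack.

-14

i32.const 0   : [0]
i32.const -3  : [0, -3]
i32.div_s     : [0]
i32.const -59 : [0, -59]
i32.add       : [-59]
i32.const -3  : [-59, -3]
i32.const 5   : [-59, -3, 5]
i32.mul       : [-59, -15]
i32.rem_s     : [-14]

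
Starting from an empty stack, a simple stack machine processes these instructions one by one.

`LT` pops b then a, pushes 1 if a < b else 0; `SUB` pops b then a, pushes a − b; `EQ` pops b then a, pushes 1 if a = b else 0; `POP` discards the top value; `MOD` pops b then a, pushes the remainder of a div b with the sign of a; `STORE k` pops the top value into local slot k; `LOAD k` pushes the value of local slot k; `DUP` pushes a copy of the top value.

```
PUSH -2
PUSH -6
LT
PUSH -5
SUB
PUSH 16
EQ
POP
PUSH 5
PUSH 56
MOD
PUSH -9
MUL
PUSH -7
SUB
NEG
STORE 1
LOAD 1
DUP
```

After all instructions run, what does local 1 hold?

PUSH -2  -2
PUSH -6  -2 -6
LT       0
PUSH -5  0 -5
SUB      5
PUSH 16  5 16
EQ       0
POP      (empty)
PUSH 5   5
PUSH 56  5 56
MOD      5
PUSH -9  5 -9
MUL      -45
PUSH -7  -45 -7
SUB      -38
NEG      38
STORE 1  (empty)
LOAD 1   38
DUP      38 38

38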